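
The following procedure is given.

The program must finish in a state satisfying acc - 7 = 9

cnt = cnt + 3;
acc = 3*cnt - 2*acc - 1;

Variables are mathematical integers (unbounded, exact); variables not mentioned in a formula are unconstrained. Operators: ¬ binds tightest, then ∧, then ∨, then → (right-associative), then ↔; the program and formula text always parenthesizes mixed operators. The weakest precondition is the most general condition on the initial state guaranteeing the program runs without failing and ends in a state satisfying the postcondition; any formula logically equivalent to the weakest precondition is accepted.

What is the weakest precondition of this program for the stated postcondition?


Working backward. After the program, the postcondition acc - 7 = 9 must hold; in canonical form it is acc = 16.
Before acc := 3*cnt - 2*acc - 1: 3*cnt = 2*acc + 17
Before cnt := cnt + 3: 3*cnt = 2*acc + 8
Answer: WP = 3*cnt = 2*acc + 8


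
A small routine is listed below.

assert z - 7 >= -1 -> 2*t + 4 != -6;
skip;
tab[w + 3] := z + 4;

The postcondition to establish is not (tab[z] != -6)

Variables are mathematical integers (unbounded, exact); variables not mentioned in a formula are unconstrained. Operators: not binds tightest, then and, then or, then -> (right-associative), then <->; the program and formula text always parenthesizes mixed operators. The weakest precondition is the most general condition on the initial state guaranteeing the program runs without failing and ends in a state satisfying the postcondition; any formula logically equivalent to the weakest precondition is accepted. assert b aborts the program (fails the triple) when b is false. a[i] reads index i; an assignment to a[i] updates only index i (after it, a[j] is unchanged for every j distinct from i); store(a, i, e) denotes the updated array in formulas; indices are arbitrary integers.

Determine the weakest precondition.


Working backward. After the program, not (tab[z] != -6) must hold.
Before tab[w + 3] := z + 4: not (store(tab, w + 3, z + 4)[z] != -6)
Before skip: not (store(tab, w + 3, z + 4)[z] != -6)
Before assert z - 7 >= -1 -> 2*t + 4 != -6: (z >= 6 -> 2*t != -10) and (not (store(tab, w + 3, z + 4)[z] != -6))
Answer: WP = (z >= 6 -> 2*t != -10) and (not (store(tab, w + 3, z + 4)[z] != -6))


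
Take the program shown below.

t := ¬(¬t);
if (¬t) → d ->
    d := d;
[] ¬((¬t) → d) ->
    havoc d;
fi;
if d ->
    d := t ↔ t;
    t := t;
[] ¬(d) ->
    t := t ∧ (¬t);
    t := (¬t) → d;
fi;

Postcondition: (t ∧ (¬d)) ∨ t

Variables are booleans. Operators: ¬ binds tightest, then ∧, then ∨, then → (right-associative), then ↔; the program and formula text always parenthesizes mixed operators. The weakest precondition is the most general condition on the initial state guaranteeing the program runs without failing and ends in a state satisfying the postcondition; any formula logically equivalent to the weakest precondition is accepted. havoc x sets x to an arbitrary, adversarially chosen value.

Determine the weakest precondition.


Working backward. After the program, (t ∧ (¬d)) ∨ t must hold.
Then branch requires t; else branch requires d.
Before the if: (d → t) ∧ ((¬d) → d)
Then branch requires (d → t) ∧ ((¬d) → d); else branch requires false.
Before the if: (((¬t) → d) → ((d → t) ∧ ((¬d) → d))) ∧ ((¬t) → d)
Before t := ¬(¬t): (((¬t) → d) → ((d → t) ∧ ((¬d) → d))) ∧ ((¬t) → d)
Answer: WP = (((¬t) → d) → ((d → t) ∧ ((¬d) → d))) ∧ ((¬t) → d)


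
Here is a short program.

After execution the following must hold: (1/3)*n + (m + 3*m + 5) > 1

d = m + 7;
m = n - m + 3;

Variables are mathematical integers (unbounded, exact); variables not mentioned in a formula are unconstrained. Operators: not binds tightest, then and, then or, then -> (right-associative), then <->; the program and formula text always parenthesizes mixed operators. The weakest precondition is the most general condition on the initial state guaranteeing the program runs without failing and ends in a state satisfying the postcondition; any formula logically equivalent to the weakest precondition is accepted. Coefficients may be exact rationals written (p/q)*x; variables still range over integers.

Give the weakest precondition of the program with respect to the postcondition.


Working backward. After the program, the postcondition (1/3)*n + (m + 3*m + 5) > 1 must hold; in canonical form it is 4*m + (1/3)*n > -4.
Before m := n - m + 3: (13/3)*n > 4*m - 16
Before d := m + 7: (13/3)*n > 4*m - 16
Answer: WP = (13/3)*n > 4*m - 16


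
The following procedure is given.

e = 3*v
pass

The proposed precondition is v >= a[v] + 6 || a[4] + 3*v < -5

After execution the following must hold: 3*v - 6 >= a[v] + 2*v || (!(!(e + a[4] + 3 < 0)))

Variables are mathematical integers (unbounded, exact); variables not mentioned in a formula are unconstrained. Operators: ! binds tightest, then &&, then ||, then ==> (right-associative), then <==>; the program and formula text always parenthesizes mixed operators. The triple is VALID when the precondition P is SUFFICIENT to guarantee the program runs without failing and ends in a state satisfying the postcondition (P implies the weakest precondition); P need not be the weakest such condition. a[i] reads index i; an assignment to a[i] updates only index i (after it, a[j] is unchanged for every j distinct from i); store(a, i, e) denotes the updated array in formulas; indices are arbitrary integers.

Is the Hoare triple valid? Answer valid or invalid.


Working backward. After the program, the postcondition 3*v - 6 >= a[v] + 2*v || (!(!(e + a[4] + 3 < 0))) must hold; in canonical form it is v >= a[v] + 6 || a[4] + e < -3.
Before skip: v >= a[v] + 6 || a[4] + e < -3
Before e := 3*v: v >= a[v] + 6 || a[4] + 3*v < -3
The weakest precondition is v >= a[v] + 6 || a[4] + 3*v < -3.
Check whether v >= a[v] + 6 || a[4] + 3*v < -5 implies it.
Every state satisfying the precondition satisfies the weakest precondition: the implication holds.
Answer: valid


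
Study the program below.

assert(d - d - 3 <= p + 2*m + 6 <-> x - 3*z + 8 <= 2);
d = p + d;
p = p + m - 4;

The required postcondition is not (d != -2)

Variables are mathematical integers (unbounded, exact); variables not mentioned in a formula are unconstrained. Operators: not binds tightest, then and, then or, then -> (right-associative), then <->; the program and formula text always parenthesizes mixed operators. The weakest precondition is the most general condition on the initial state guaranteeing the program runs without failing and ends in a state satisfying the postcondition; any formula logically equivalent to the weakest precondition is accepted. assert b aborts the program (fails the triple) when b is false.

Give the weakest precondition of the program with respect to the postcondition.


Working backward. After the program, not (d != -2) must hold.
Before p := p + m - 4: not (d != -2)
Before d := p + d: not (d + p != -2)
Before assert d - d - 3 <= p + 2*m + 6 <-> x - 3*z + 8 <= 2: (2*m + p >= -9 <-> x <= 3*z - 6) and (not (d + p != -2))
Answer: WP = (2*m + p >= -9 <-> x <= 3*z - 6) and (not (d + p != -2))


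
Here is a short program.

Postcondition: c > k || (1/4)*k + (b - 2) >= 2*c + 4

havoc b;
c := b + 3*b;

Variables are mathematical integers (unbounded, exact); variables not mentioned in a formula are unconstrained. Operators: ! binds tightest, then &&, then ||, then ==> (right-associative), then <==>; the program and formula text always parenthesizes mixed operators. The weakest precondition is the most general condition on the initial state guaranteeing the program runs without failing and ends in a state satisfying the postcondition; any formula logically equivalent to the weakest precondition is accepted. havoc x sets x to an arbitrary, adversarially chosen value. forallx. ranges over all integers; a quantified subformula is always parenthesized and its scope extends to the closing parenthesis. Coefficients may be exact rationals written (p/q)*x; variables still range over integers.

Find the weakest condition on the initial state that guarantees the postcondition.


Working backward. After the program, the postcondition c > k || (1/4)*k + (b - 2) >= 2*c + 4 must hold; in canonical form it is c > k || b + (1/4)*k >= 2*c + 6.
Before c := b + 3*b: 4*b > k || (1/4)*k >= 7*b + 6
Before havoc b: forall b_1. (4*b_1 > k || (1/4)*k >= 7*b_1 + 6)
Answer: WP = forall b_1. (4*b_1 > k || (1/4)*k >= 7*b_1 + 6)


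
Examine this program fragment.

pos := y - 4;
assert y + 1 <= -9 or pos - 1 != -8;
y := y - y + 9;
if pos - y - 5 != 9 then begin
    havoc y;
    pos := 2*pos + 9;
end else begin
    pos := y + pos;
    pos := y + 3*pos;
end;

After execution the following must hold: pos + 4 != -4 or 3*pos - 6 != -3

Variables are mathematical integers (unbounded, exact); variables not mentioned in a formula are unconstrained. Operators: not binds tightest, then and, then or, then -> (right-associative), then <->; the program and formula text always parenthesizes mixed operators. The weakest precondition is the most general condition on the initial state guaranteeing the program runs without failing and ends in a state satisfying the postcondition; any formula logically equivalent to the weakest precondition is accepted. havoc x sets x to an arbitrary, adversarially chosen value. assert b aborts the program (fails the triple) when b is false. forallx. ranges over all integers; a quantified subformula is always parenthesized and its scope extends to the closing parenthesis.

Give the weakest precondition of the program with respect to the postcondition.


Working backward. After the program, the postcondition pos + 4 != -4 or 3*pos - 6 != -3 must hold; in canonical form it is pos != -8 or 3*pos != 3.
Then branch requires 2*pos != -17 or 6*pos != -24; else branch requires 3*pos + 4*y != -8 or 9*pos + 12*y != 3.
Before the if: (pos != y + 14 -> (2*pos != -17 or 6*pos != -24)) and ((not (pos != y + 14)) -> (3*pos + 4*y != -8 or 9*pos + 12*y != 3))
Before y := y - y + 9: (pos != 23 -> (2*pos != -17 or 6*pos != -24)) and ((not (pos != 23)) -> (3*pos != -44 or 9*pos != -105))
Before assert y + 1 <= -9 or pos - 1 != -8: (y <= -10 or pos != -7) and (pos != 23 -> (2*pos != -17 or 6*pos != -24)) and ((not (pos != 23)) -> (3*pos != -44 or 9*pos != -105))
Before pos := y - 4: (y <= -10 or y != -3) and (y != 27 -> (2*y != -9 or 6*y != 0)) and ((not (y != 27)) -> (3*y != -32 or 9*y != -69))
Answer: WP = (y <= -10 or y != -3) and (y != 27 -> (2*y != -9 or 6*y != 0)) and ((not (y != 27)) -> (3*y != -32 or 9*y != -69))


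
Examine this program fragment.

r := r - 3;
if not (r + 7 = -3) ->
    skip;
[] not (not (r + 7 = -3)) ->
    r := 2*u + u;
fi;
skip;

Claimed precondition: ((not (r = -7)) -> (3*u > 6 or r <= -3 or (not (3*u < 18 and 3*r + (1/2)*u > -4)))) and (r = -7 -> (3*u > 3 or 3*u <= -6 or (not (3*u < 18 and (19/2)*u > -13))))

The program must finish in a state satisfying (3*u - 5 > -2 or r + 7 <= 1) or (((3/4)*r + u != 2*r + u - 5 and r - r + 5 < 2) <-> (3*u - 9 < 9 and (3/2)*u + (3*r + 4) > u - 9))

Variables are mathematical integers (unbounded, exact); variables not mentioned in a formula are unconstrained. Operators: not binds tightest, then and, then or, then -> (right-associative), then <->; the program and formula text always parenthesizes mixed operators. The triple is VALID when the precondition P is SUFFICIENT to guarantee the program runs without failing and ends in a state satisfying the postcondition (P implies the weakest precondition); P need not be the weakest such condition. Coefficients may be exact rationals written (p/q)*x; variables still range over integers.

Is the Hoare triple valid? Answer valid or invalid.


Working backward. After the program, the postcondition (3*u - 5 > -2 or r + 7 <= 1) or (((3/4)*r + u != 2*r + u - 5 and r - r + 5 < 2) <-> (3*u - 9 < 9 and (3/2)*u + (3*r + 4) > u - 9)) must hold; in canonical form it is 3*u > 3 or r <= -6 or (not (3*u < 18 and 3*r + (1/2)*u > -13)).
Before skip: 3*u > 3 or r <= -6 or (not (3*u < 18 and 3*r + (1/2)*u > -13))
Then branch requires 3*u > 3 or r <= -6 or (not (3*u < 18 and 3*r + (1/2)*u > -13)); else branch requires 3*u > 3 or 3*u <= -6 or (not (3*u < 18 and (19/2)*u > -13)).
Before the if: ((not (r = -10)) -> (3*u > 3 or r <= -6 or (not (3*u < 18 and 3*r + (1/2)*u > -13)))) and (r = -10 -> (3*u > 3 or 3*u <= -6 or (not (3*u < 18 and (19/2)*u > -13))))
Before r := r - 3: ((not (r = -7)) -> (3*u > 3 or r <= -3 or (not (3*u < 18 and 3*r + (1/2)*u > -4)))) and (r = -7 -> (3*u > 3 or 3*u <= -6 or (not (3*u < 18 and (19/2)*u > -13))))
The weakest precondition is ((not (r = -7)) -> (3*u > 3 or r <= -3 or (not (3*u < 18 and 3*r + (1/2)*u > -4)))) and (r = -7 -> (3*u > 3 or 3*u <= -6 or (not (3*u < 18 and (19/2)*u > -13)))).
Check whether ((not (r = -7)) -> (3*u > 6 or r <= -3 or (not (3*u < 18 and 3*r + (1/2)*u > -4)))) and (r = -7 -> (3*u > 3 or 3*u <= -6 or (not (3*u < 18 and (19/2)*u > -13)))) implies it.
Every state satisfying the precondition satisfies the weakest precondition: the implication holds.
Answer: valid


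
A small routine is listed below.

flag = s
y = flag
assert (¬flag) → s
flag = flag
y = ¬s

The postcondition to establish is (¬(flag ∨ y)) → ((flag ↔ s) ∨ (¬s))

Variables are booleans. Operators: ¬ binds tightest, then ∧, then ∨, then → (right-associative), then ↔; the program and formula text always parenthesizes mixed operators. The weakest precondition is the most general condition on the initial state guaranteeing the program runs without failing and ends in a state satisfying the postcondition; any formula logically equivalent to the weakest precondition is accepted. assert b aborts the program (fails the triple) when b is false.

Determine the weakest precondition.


Working backward. After the program, (¬(flag ∨ y)) → ((flag ↔ s) ∨ (¬s)) must hold.
Before y := ¬s: (¬(flag ∨ (¬s))) → ((flag ↔ s) ∨ (¬s))
Before flag := flag: (¬(flag ∨ (¬s))) → ((flag ↔ s) ∨ (¬s))
Before assert (¬flag) → s: ((¬flag) → s) ∧ ((¬(flag ∨ (¬s))) → ((flag ↔ s) ∨ (¬s)))
Before y := flag: ((¬flag) → s) ∧ ((¬(flag ∨ (¬s))) → ((flag ↔ s) ∨ (¬s)))
Before flag := s: (¬s) → s
Answer: WP = (¬s) → s


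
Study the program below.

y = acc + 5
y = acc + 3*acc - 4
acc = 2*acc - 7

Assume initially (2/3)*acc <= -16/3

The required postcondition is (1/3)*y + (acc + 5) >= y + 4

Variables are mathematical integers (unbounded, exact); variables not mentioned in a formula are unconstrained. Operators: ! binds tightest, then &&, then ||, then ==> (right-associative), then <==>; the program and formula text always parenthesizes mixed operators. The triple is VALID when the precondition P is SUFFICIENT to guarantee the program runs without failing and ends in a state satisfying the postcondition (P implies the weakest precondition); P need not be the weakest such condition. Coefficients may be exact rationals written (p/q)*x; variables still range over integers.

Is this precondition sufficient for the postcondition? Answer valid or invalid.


Working backward. After the program, the postcondition (1/3)*y + (acc + 5) >= y + 4 must hold; in canonical form it is acc >= (2/3)*y - 1.
Before acc := 2*acc - 7: 2*acc >= (2/3)*y + 6
Before y := acc + 3*acc - 4: (2/3)*acc <= -10/3
Before y := acc + 5: (2/3)*acc <= -10/3
The weakest precondition is (2/3)*acc <= -10/3.
Check whether (2/3)*acc <= -16/3 implies it.
Every state satisfying the precondition satisfies the weakest precondition: the implication holds.
Answer: valid


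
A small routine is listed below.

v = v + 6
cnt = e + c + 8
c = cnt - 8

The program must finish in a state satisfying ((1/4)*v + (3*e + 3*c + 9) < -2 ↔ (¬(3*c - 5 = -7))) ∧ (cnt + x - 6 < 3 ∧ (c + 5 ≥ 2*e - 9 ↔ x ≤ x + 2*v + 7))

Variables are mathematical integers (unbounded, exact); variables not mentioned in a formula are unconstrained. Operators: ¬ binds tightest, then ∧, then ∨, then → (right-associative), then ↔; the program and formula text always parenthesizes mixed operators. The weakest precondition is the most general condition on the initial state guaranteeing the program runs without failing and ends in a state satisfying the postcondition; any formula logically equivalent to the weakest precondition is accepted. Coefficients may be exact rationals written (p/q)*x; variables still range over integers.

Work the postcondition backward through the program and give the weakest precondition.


Working backward. After the program, the postcondition ((1/4)*v + (3*e + 3*c + 9) < -2 ↔ (¬(3*c - 5 = -7))) ∧ (cnt + x - 6 < 3 ∧ (c + 5 ≥ 2*e - 9 ↔ x ≤ x + 2*v + 7)) must hold; in canonical form it is (3*c + 3*e + (1/4)*v < -11 ↔ (¬(3*c = -2))) ∧ cnt + x < 9 ∧ (c ≥ 2*e - 14 ↔ 2*v ≥ -7).
Before c := cnt - 8: (3*cnt + 3*e + (1/4)*v < 13 ↔ (¬(3*cnt = 22))) ∧ cnt + x < 9 ∧ (cnt ≥ 2*e - 6 ↔ 2*v ≥ -7)
Before cnt := e + c + 8: (3*c + 6*e + (1/4)*v < -11 ↔ (¬(3*c + 3*e = -2))) ∧ c + e + x < 1 ∧ (c ≥ e - 14 ↔ 2*v ≥ -7)
Before v := v + 6: (3*c + 6*e + (1/4)*v < -25/2 ↔ (¬(3*c + 3*e = -2))) ∧ c + e + x < 1 ∧ (c ≥ e - 14 ↔ 2*v ≥ -19)
Answer: WP = (3*c + 6*e + (1/4)*v < -25/2 ↔ (¬(3*c + 3*e = -2))) ∧ c + e + x < 1 ∧ (c ≥ e - 14 ↔ 2*v ≥ -19)


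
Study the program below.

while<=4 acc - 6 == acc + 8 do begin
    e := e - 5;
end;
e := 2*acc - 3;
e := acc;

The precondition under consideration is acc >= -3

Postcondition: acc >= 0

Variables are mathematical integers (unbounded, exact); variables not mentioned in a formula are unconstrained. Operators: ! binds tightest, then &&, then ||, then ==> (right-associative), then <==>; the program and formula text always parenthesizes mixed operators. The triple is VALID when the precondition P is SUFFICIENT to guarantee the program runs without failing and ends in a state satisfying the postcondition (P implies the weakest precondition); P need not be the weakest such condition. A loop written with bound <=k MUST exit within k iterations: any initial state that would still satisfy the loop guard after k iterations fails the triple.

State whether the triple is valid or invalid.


Working backward. After the program, acc >= 0 must hold.
Before e := acc: acc >= 0
Before e := 2*acc - 3: acc >= 0
Before the loop (bound <=4), unroll the exhaustion recursion (WP_0 = exit-now case; WP_j = one more guarded iteration, up to j = 4):
  WP_0: acc >= 0
  WP_1: acc >= 0
  WP_2: acc >= 0
  WP_3: acc >= 0
  WP_4: acc >= 0
So before the loop: acc >= 0
The weakest precondition is acc >= 0.
Check whether acc >= -3 implies it.
Countermodel: at the initial state acc = -3, the precondition holds but the weakest precondition fails.
Answer: invalid


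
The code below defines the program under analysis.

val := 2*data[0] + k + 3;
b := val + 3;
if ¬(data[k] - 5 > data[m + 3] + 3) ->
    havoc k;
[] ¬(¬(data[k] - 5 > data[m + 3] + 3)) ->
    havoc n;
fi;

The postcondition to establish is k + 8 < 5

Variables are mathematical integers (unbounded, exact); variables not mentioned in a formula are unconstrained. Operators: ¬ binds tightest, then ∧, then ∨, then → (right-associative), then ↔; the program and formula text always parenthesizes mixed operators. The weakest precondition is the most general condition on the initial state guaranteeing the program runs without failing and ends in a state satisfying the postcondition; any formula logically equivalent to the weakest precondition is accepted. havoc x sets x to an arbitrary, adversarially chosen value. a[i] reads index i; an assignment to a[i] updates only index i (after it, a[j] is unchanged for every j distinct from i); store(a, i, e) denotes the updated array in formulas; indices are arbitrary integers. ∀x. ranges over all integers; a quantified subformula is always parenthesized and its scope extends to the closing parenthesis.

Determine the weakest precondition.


Working backward. After the program, the postcondition k + 8 < 5 must hold; in canonical form it is k < -3.
Then branch requires ∀k_1. k_1 < -3; else branch requires k < -3.
Before the if: ((¬(data[k] > data[m + 3] + 8)) → (∀k_1. k_1 < -3)) ∧ (data[k] > data[m + 3] + 8 → k < -3)
Before b := val + 3: ((¬(data[k] > data[m + 3] + 8)) → (∀k_1. k_1 < -3)) ∧ (data[k] > data[m + 3] + 8 → k < -3)
Before val := 2*data[0] + k + 3: ((¬(data[k] > data[m + 3] + 8)) → (∀k_1. k_1 < -3)) ∧ (data[k] > data[m + 3] + 8 → k < -3)
Answer: WP = ((¬(data[k] > data[m + 3] + 8)) → (∀k_1. k_1 < -3)) ∧ (data[k] > data[m + 3] + 8 → k < -3)


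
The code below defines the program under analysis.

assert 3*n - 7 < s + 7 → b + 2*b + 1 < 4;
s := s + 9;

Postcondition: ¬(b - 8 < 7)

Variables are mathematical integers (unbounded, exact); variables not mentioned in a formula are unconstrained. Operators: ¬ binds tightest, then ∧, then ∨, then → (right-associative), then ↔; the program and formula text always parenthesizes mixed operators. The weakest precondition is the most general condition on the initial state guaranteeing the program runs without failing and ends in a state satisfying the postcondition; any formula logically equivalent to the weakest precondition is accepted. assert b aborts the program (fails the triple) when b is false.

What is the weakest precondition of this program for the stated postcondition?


Working backward. After the program, the postcondition ¬(b - 8 < 7) must hold; in canonical form it is ¬(b < 15).
Before s := s + 9: ¬(b < 15)
Before assert 3*n - 7 < s + 7 → b + 2*b + 1 < 4: (3*n < s + 14 → 3*b < 3) ∧ (¬(b < 15))
Answer: WP = (3*n < s + 14 → 3*b < 3) ∧ (¬(b < 15))


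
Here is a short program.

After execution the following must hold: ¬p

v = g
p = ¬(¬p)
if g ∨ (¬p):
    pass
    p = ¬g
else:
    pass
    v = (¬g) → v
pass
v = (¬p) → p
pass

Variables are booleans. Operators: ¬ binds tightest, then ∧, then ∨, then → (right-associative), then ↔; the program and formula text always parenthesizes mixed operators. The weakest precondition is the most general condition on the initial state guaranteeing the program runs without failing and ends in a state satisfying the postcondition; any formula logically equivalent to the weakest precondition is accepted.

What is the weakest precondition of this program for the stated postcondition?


Working backward. After the program, ¬p must hold.
Before skip: ¬p
Before v := (¬p) → p: ¬p
Before skip: ¬p
Then branch requires g; else branch requires ¬p.
Before the if: ((g ∨ (¬p)) → g) ∧ ((¬(g ∨ (¬p))) → (¬p))
Before p := ¬(¬p): ((g ∨ (¬p)) → g) ∧ ((¬(g ∨ (¬p))) → (¬p))
Before v := g: ((g ∨ (¬p)) → g) ∧ ((¬(g ∨ (¬p))) → (¬p))
Answer: WP = ((g ∨ (¬p)) → g) ∧ ((¬(g ∨ (¬p))) → (¬p))


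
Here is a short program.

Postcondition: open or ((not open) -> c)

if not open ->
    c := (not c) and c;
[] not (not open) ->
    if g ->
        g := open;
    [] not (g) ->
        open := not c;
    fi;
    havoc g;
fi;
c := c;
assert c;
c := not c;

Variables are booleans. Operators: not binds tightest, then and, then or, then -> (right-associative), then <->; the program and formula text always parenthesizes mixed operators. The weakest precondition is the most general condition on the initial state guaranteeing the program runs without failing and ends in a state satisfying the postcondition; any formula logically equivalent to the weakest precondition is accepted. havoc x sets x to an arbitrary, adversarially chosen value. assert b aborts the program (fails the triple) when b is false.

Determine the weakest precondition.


Working backward. After the program, open or ((not open) -> c) must hold.
Before c := not c: open or ((not open) -> (not c))
Before assert c: c and (open or ((not open) -> (not c)))
Before c := c: c and (open or ((not open) -> (not c)))
Then branch requires false; else branch requires (g -> (c and (open or ((not open) -> (not c))))) and ((not g) -> (c and ((not c) or (c -> (not c))))).
Before the if: open and (open -> ((g -> (c and (open or ((not open) -> (not c))))) and ((not g) -> (c and ((not c) or (c -> (not c)))))))
Answer: WP = open and (open -> ((g -> (c and (open or ((not open) -> (not c))))) and ((not g) -> (c and ((not c) or (c -> (not c)))))))


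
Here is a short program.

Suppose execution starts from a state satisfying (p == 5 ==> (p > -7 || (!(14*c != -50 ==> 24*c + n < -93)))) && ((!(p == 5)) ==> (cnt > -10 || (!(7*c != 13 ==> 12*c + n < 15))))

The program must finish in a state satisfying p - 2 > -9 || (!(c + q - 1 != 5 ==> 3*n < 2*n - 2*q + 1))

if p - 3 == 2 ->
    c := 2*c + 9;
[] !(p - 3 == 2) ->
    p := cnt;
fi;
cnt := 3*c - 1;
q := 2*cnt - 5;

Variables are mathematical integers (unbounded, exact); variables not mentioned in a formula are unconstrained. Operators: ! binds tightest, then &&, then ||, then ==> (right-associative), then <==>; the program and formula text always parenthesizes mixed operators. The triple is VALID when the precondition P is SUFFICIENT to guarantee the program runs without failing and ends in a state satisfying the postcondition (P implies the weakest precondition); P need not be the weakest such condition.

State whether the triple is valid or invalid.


Working backward. After the program, the postcondition p - 2 > -9 || (!(c + q - 1 != 5 ==> 3*n < 2*n - 2*q + 1)) must hold; in canonical form it is p > -7 || (!(c + q != 6 ==> n + 2*q < 1)).
Before q := 2*cnt - 5: p > -7 || (!(c + 2*cnt != 11 ==> 4*cnt + n < 11))
Before cnt := 3*c - 1: p > -7 || (!(7*c != 13 ==> 12*c + n < 15))
Then branch requires p > -7 || (!(14*c != -50 ==> 24*c + n < -93)); else branch requires cnt > -7 || (!(7*c != 13 ==> 12*c + n < 15)).
Before the if: (p == 5 ==> (p > -7 || (!(14*c != -50 ==> 24*c + n < -93)))) && ((!(p == 5)) ==> (cnt > -7 || (!(7*c != 13 ==> 12*c + n < 15))))
The weakest precondition is (p == 5 ==> (p > -7 || (!(14*c != -50 ==> 24*c + n < -93)))) && ((!(p == 5)) ==> (cnt > -7 || (!(7*c != 13 ==> 12*c + n < 15)))).
Check whether (p == 5 ==> (p > -7 || (!(14*c != -50 ==> 24*c + n < -93)))) && ((!(p == 5)) ==> (cnt > -10 || (!(7*c != 13 ==> 12*c + n < 15)))) implies it.
Countermodel: at the initial state c = 0, cnt = -9, n = 14, p = 6, the precondition holds but the weakest precondition fails.
Answer: invalid


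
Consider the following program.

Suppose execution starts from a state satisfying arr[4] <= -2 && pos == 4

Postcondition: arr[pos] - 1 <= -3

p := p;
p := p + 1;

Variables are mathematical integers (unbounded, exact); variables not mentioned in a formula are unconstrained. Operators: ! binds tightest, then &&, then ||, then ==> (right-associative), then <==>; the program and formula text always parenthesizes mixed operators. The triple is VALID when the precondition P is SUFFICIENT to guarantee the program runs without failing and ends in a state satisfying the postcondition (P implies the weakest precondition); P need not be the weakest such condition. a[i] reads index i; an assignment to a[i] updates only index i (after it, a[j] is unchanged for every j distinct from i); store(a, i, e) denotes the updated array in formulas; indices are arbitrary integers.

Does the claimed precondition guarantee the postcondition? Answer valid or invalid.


Working backward. After the program, the postcondition arr[pos] - 1 <= -3 must hold; in canonical form it is arr[pos] <= -2.
Before p := p + 1: arr[pos] <= -2
Before p := p: arr[pos] <= -2
The weakest precondition is arr[pos] <= -2.
Check whether arr[4] <= -2 && pos == 4 implies it.
Every state satisfying the precondition satisfies the weakest precondition: the implication holds.
Answer: valid


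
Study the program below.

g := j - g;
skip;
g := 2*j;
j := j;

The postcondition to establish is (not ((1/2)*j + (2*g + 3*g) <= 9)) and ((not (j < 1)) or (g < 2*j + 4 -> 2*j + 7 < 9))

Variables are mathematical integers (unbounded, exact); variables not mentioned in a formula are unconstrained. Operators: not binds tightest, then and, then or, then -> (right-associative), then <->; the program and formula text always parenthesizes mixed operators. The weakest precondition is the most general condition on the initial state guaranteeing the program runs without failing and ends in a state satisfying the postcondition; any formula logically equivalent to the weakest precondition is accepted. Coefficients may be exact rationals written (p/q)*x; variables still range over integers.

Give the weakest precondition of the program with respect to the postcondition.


Working backward. After the program, the postcondition (not ((1/2)*j + (2*g + 3*g) <= 9)) and ((not (j < 1)) or (g < 2*j + 4 -> 2*j + 7 < 9)) must hold; in canonical form it is (not (5*g + (1/2)*j <= 9)) and ((not (j < 1)) or (g < 2*j + 4 -> 2*j < 2)).
Before j := j: (not (5*g + (1/2)*j <= 9)) and ((not (j < 1)) or (g < 2*j + 4 -> 2*j < 2))
Before g := 2*j: (not ((21/2)*j <= 9)) and ((not (j < 1)) or 2*j < 2)
Before skip: (not ((21/2)*j <= 9)) and ((not (j < 1)) or 2*j < 2)
Before g := j - g: (not ((21/2)*j <= 9)) and ((not (j < 1)) or 2*j < 2)
Answer: WP = (not ((21/2)*j <= 9)) and ((not (j < 1)) or 2*j < 2)


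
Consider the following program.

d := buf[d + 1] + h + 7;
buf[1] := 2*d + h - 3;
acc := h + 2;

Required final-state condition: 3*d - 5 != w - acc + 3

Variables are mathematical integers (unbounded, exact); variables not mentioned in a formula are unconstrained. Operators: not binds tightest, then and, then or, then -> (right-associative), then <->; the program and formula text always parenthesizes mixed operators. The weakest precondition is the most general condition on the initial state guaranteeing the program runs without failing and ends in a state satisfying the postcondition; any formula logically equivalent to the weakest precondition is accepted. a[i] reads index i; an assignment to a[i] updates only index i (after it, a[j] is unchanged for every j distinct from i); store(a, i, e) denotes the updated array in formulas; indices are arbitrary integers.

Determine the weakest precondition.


Working backward. After the program, the postcondition 3*d - 5 != w - acc + 3 must hold; in canonical form it is acc + 3*d != w + 8.
Before acc := h + 2: 3*d + h != w + 6
Before buf[1] := 2*d + h - 3: 3*d + h != w + 6
Before d := buf[d + 1] + h + 7: 3*buf[d + 1] + 4*h != w - 15
Answer: WP = 3*buf[d + 1] + 4*h != w - 15


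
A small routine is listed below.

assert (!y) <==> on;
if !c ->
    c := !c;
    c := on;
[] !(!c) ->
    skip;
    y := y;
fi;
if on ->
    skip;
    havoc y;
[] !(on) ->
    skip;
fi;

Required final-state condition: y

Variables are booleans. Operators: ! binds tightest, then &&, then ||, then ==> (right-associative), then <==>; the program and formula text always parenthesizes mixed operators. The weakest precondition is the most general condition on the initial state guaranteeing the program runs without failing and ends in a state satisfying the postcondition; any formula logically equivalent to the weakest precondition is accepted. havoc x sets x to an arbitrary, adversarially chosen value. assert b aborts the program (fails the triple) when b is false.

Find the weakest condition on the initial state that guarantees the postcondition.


Working backward. After the program, y must hold.
Then branch requires false; else branch requires y.
Before the if: (!on) && ((!on) ==> y)
Then branch requires (!on) && ((!on) ==> y); else branch requires (!on) && ((!on) ==> y).
Before the if: ((!c) ==> ((!on) && ((!on) ==> y))) && (c ==> ((!on) && ((!on) ==> y)))
Before assert (!y) <==> on: ((!y) <==> on) && ((!c) ==> ((!on) && ((!on) ==> y))) && (c ==> ((!on) && ((!on) ==> y)))
Answer: WP = ((!y) <==> on) && ((!c) ==> ((!on) && ((!on) ==> y))) && (c ==> ((!on) && ((!on) ==> y)))


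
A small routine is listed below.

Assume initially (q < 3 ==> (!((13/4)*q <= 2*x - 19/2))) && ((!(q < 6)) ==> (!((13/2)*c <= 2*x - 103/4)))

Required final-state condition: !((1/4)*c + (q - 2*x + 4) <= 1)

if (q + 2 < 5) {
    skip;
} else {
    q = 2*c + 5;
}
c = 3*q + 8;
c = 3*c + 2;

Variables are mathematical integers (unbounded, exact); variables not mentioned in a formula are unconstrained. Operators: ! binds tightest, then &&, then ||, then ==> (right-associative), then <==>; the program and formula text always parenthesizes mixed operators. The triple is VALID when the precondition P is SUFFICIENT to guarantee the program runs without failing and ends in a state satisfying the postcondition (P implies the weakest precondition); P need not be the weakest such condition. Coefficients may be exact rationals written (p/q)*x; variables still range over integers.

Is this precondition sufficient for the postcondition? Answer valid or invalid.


Working backward. After the program, the postcondition !((1/4)*c + (q - 2*x + 4) <= 1) must hold; in canonical form it is !((1/4)*c + q <= 2*x - 3).
Before c := 3*c + 2: !((3/4)*c + q <= 2*x - 7/2)
Before c := 3*q + 8: !((13/4)*q <= 2*x - 19/2)
Then branch requires !((13/4)*q <= 2*x - 19/2); else branch requires !((13/2)*c <= 2*x - 103/4).
Before the if: (q < 3 ==> (!((13/4)*q <= 2*x - 19/2))) && ((!(q < 3)) ==> (!((13/2)*c <= 2*x - 103/4)))
The weakest precondition is (q < 3 ==> (!((13/4)*q <= 2*x - 19/2))) && ((!(q < 3)) ==> (!((13/2)*c <= 2*x - 103/4))).
Check whether (q < 3 ==> (!((13/4)*q <= 2*x - 19/2))) && ((!(q < 6)) ==> (!((13/2)*c <= 2*x - 103/4))) implies it.
Countermodel: at the initial state c = 0, q = 3, x = 13, the precondition holds but the weakest precondition fails.
Answer: invalid


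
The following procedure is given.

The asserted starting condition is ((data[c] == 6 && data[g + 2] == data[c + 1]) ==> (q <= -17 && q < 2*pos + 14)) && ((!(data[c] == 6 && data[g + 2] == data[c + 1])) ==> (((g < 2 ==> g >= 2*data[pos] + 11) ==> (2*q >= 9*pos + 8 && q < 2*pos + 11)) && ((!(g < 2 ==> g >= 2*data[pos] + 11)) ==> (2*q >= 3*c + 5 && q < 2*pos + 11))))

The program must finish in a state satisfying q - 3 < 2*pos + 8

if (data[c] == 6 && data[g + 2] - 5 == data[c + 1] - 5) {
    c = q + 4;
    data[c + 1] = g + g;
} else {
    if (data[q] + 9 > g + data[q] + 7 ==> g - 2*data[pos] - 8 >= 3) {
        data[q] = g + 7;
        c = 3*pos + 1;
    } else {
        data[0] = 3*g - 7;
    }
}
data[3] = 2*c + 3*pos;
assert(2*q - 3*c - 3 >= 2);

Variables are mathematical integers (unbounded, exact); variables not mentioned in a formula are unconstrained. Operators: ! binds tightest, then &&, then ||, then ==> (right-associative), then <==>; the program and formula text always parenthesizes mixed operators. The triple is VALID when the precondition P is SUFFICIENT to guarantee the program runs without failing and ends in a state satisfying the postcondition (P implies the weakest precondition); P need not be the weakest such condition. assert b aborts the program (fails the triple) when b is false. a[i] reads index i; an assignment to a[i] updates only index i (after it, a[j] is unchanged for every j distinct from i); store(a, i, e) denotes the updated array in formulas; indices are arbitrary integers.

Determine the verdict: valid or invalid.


Working backward. After the program, the postcondition q - 3 < 2*pos + 8 must hold; in canonical form it is q < 2*pos + 11.
Before assert 2*q - 3*c - 3 >= 2: 2*q >= 3*c + 5 && q < 2*pos + 11
Before data[3] := 2*c + 3*pos: 2*q >= 3*c + 5 && q < 2*pos + 11
Then branch requires q <= -17 && q < 2*pos + 11; else branch requires ((g < 2 ==> g >= 2*data[pos] + 11) ==> (2*q >= 9*pos + 8 && q < 2*pos + 11)) && ((!(g < 2 ==> g >= 2*data[pos] + 11)) ==> (2*q >= 3*c + 5 && q < 2*pos + 11)).
Before the if: ((data[c] == 6 && data[g + 2] == data[c + 1]) ==> (q <= -17 && q < 2*pos + 11)) && ((!(data[c] == 6 && data[g + 2] == data[c + 1])) ==> (((g < 2 ==> g >= 2*data[pos] + 11) ==> (2*q >= 9*pos + 8 && q < 2*pos + 11)) && ((!(g < 2 ==> g >= 2*data[pos] + 11)) ==> (2*q >= 3*c + 5 && q < 2*pos + 11))))
The weakest precondition is ((data[c] == 6 && data[g + 2] == data[c + 1]) ==> (q <= -17 && q < 2*pos + 11)) && ((!(data[c] == 6 && data[g + 2] == data[c + 1])) ==> (((g < 2 ==> g >= 2*data[pos] + 11) ==> (2*q >= 9*pos + 8 && q < 2*pos + 11)) && ((!(g < 2 ==> g >= 2*data[pos] + 11)) ==> (2*q >= 3*c + 5 && q < 2*pos + 11)))).
Check whether ((data[c] == 6 && data[g + 2] == data[c + 1]) ==> (q <= -17 && q < 2*pos + 14)) && ((!(data[c] == 6 && data[g + 2] == data[c + 1])) ==> (((g < 2 ==> g >= 2*data[pos] + 11) ==> (2*q >= 9*pos + 8 && q < 2*pos + 11)) && ((!(g < 2 ==> g >= 2*data[pos] + 11)) ==> (2*q >= 3*c + 5 && q < 2*pos + 11)))) implies it.
Countermodel: at the initial state c = 0, data = {[-14] = 3, [0] = 6, [1] = 3, [2] = 3, elsewhere 3}, g = 0, pos = -14, q = -17, the precondition holds but the weakest precondition fails.
Answer: invalid


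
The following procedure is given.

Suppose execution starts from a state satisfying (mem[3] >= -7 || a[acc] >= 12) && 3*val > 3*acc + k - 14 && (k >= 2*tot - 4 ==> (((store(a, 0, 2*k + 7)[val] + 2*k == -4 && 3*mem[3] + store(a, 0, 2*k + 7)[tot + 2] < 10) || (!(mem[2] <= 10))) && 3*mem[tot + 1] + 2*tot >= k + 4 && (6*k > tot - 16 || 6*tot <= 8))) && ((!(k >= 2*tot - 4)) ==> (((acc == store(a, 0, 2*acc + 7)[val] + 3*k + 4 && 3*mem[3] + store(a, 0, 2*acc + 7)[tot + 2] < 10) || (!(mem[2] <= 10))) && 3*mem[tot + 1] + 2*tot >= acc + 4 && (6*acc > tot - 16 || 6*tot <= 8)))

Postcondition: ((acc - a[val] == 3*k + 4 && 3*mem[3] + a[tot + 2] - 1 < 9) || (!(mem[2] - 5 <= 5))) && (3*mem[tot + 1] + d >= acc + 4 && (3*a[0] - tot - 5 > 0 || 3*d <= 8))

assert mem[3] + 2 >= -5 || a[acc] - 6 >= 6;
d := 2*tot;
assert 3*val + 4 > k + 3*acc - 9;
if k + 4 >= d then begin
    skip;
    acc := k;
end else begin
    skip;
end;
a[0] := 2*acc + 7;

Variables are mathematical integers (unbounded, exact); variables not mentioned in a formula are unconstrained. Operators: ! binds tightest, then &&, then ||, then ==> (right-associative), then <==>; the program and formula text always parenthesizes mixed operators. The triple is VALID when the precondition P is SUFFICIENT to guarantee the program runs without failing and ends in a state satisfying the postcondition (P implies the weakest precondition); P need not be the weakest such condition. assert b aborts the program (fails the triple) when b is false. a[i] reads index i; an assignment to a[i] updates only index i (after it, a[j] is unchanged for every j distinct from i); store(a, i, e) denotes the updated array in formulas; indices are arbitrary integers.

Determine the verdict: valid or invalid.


Working backward. After the program, the postcondition ((acc - a[val] == 3*k + 4 && 3*mem[3] + a[tot + 2] - 1 < 9) || (!(mem[2] - 5 <= 5))) && (3*mem[tot + 1] + d >= acc + 4 && (3*a[0] - tot - 5 > 0 || 3*d <= 8)) must hold; in canonical form it is ((acc == a[val] + 3*k + 4 && a[tot + 2] + 3*mem[3] < 10) || (!(mem[2] <= 10))) && 3*mem[tot + 1] + d >= acc + 4 && (3*a[0] > tot + 5 || 3*d <= 8).
Before a[0] := 2*acc + 7: ((acc == store(a, 0, 2*acc + 7)[val] + 3*k + 4 && 3*mem[3] + store(a, 0, 2*acc + 7)[tot + 2] < 10) || (!(mem[2] <= 10))) && 3*mem[tot + 1] + d >= acc + 4 && (6*acc > tot - 16 || 3*d <= 8)
Then branch requires ((store(a, 0, 2*k + 7)[val] + 2*k == -4 && 3*mem[3] + store(a, 0, 2*k + 7)[tot + 2] < 10) || (!(mem[2] <= 10))) && 3*mem[tot + 1] + d >= k + 4 && (6*k > tot - 16 || 3*d <= 8); else branch requires ((acc == store(a, 0, 2*acc + 7)[val] + 3*k + 4 && 3*mem[3] + store(a, 0, 2*acc + 7)[tot + 2] < 10) || (!(mem[2] <= 10))) && 3*mem[tot + 1] + d >= acc + 4 && (6*acc > tot - 16 || 3*d <= 8).
Before the if: (k >= d - 4 ==> (((store(a, 0, 2*k + 7)[val] + 2*k == -4 && 3*mem[3] + store(a, 0, 2*k + 7)[tot + 2] < 10) || (!(mem[2] <= 10))) && 3*mem[tot + 1] + d >= k + 4 && (6*k > tot - 16 || 3*d <= 8))) && ((!(k >= d - 4)) ==> (((acc == store(a, 0, 2*acc + 7)[val] + 3*k + 4 && 3*mem[3] + store(a, 0, 2*acc + 7)[tot + 2] < 10) || (!(mem[2] <= 10))) && 3*mem[tot + 1] + d >= acc + 4 && (6*acc > tot - 16 || 3*d <= 8)))
Before assert 3*val + 4 > k + 3*acc - 9: 3*val > 3*acc + k - 13 && (k >= d - 4 ==> (((store(a, 0, 2*k + 7)[val] + 2*k == -4 && 3*mem[3] + store(a, 0, 2*k + 7)[tot + 2] < 10) || (!(mem[2] <= 10))) && 3*mem[tot + 1] + d >= k + 4 && (6*k > tot - 16 || 3*d <= 8))) && ((!(k >= d - 4)) ==> (((acc == store(a, 0, 2*acc + 7)[val] + 3*k + 4 && 3*mem[3] + store(a, 0, 2*acc + 7)[tot + 2] < 10) || (!(mem[2] <= 10))) && 3*mem[tot + 1] + d >= acc + 4 && (6*acc > tot - 16 || 3*d <= 8)))
Before d := 2*tot: 3*val > 3*acc + k - 13 && (k >= 2*tot - 4 ==> (((store(a, 0, 2*k + 7)[val] + 2*k == -4 && 3*mem[3] + store(a, 0, 2*k + 7)[tot + 2] < 10) || (!(mem[2] <= 10))) && 3*mem[tot + 1] + 2*tot >= k + 4 && (6*k > tot - 16 || 6*tot <= 8))) && ((!(k >= 2*tot - 4)) ==> (((acc == store(a, 0, 2*acc + 7)[val] + 3*k + 4 && 3*mem[3] + store(a, 0, 2*acc + 7)[tot + 2] < 10) || (!(mem[2] <= 10))) && 3*mem[tot + 1] + 2*tot >= acc + 4 && (6*acc > tot - 16 || 6*tot <= 8)))
Before assert mem[3] + 2 >= -5 || a[acc] - 6 >= 6: (mem[3] >= -7 || a[acc] >= 12) && 3*val > 3*acc + k - 13 && (k >= 2*tot - 4 ==> (((store(a, 0, 2*k + 7)[val] + 2*k == -4 && 3*mem[3] + store(a, 0, 2*k + 7)[tot + 2] < 10) || (!(mem[2] <= 10))) && 3*mem[tot + 1] + 2*tot >= k + 4 && (6*k > tot - 16 || 6*tot <= 8))) && ((!(k >= 2*tot - 4)) ==> (((acc == store(a, 0, 2*acc + 7)[val] + 3*k + 4 && 3*mem[3] + store(a, 0, 2*acc + 7)[tot + 2] < 10) || (!(mem[2] <= 10))) && 3*mem[tot + 1] + 2*tot >= acc + 4 && (6*acc > tot - 16 || 6*tot <= 8)))
The weakest precondition is (mem[3] >= -7 || a[acc] >= 12) && 3*val > 3*acc + k - 13 && (k >= 2*tot - 4 ==> (((store(a, 0, 2*k + 7)[val] + 2*k == -4 && 3*mem[3] + store(a, 0, 2*k + 7)[tot + 2] < 10) || (!(mem[2] <= 10))) && 3*mem[tot + 1] + 2*tot >= k + 4 && (6*k > tot - 16 || 6*tot <= 8))) && ((!(k >= 2*tot - 4)) ==> (((acc == store(a, 0, 2*acc + 7)[val] + 3*k + 4 && 3*mem[3] + store(a, 0, 2*acc + 7)[tot + 2] < 10) || (!(mem[2] <= 10))) && 3*mem[tot + 1] + 2*tot >= acc + 4 && (6*acc > tot - 16 || 6*tot <= 8))).
Check whether (mem[3] >= -7 || a[acc] >= 12) && 3*val > 3*acc + k - 14 && (k >= 2*tot - 4 ==> (((store(a, 0, 2*k + 7)[val] + 2*k == -4 && 3*mem[3] + store(a, 0, 2*k + 7)[tot + 2] < 10) || (!(mem[2] <= 10))) && 3*mem[tot + 1] + 2*tot >= k + 4 && (6*k > tot - 16 || 6*tot <= 8))) && ((!(k >= 2*tot - 4)) ==> (((acc == store(a, 0, 2*acc + 7)[val] + 3*k + 4 && 3*mem[3] + store(a, 0, 2*acc + 7)[tot + 2] < 10) || (!(mem[2] <= 10))) && 3*mem[tot + 1] + 2*tot >= acc + 4 && (6*acc > tot - 16 || 6*tot <= 8))) implies it.
Countermodel: at the initial state a = {[-1] = 6, [0] = 6, [2] = 6, [3] = 6, [11794] = 6, [39516] = 6, elsewhere 6}, acc = 11794, k = 83179, mem = {[-1] = 27729, [0] = 5, [2] = 11, [3] = 30152, [11794] = 5, [39516] = 5, elsewhere 5}, tot = -2, val = 39516, the precondition holds but the weakest precondition fails.
Answer: invalid
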